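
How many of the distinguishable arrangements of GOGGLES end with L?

120

Fix L in the last position and arrange the remaining 6 letters.
Those 6 letters have G appearing 3 times, giving (6)!/(3!) = 120.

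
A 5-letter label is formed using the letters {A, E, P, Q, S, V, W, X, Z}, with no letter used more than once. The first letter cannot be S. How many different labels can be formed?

13440

The first letter has 9−1 = 8 choices (anything except S).
The remaining 4 letters are filled from the other 8 symbols without repetition: 8 × 7 × 6 × 5 = 1680.
Total: 8 × 1680 = 13440.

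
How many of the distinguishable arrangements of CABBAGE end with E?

Fix E in the last position and arrange the remaining 6 letters.
Those 6 letters have A appearing twice and B appearing twice, giving (6)!/(2!·2!) = 180.

180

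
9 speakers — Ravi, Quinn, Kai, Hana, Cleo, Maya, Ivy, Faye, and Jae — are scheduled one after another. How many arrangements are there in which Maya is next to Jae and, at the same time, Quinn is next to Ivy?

20160

Treat {Maya,Jae} as one block (2 orders) and {Quinn,Ivy} as another (2 orders).
That leaves 7 units to arrange: 2 × 2 × 7! = 4 × 5040 = 20160.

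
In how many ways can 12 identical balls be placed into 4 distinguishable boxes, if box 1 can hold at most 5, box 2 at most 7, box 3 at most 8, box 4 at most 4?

Without the upper bounds there are C(15,3) = 455 ways to split 12 among 4 boxes.
Subtract solutions that violate a single cap (substitute x_i' = x_i − (cap_i+1)): x_1 ≥ 6 gives C(9,3) = 84; x_2 ≥ 8 gives C(7,3) = 35; x_3 ≥ 9 gives C(6,3) = 20; x_4 ≥ 5 gives C(10,3) = 120. Together 259.
Add back pairs where two caps are both exceeded: 0 + 0 + 4 + 0 + 0 + 0 = 4.
By inclusion–exclusion the count is 455 − 259 + 4 = 200.

200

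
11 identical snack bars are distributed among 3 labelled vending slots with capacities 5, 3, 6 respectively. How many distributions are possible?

Without the upper bounds there are C(13,2) = 78 ways to split 11 among 3 vending slots.
Subtract solutions that violate a single cap (substitute x_i' = x_i − (cap_i+1)): x_1 ≥ 6 gives C(7,2) = 21; x_2 ≥ 4 gives C(9,2) = 36; x_3 ≥ 7 gives C(6,2) = 15. Together 72.
Add back pairs where two caps are both exceeded: 3 + 0 + 1 = 4.
By inclusion–exclusion the count is 78 − 72 + 4 = 10.

10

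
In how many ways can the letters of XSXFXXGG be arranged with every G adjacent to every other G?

210

Treat the 2 copies of G as a single block. The multiset to arrange is then {GG, F, S, X, X, X, X}, 7 items in all.
That gives (7)!/(4!) = 210 arrangements.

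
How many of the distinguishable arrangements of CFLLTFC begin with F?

With the first slot taken by F, it remains to arrange the other 6 letters (CLLTFC).
Those 6 letters have C appearing twice and L appearing twice, giving (6)!/(2!·2!) = 180.

180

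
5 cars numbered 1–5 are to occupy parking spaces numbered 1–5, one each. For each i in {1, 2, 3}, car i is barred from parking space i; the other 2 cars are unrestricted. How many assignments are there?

64

Let Aᵢ (for i ∈ {1, 2, 3}) be the placements that put car i in its forbidden parking space. Any j of these fix j positions, leaving (5−j)! ways to fill the rest, and there are C(3,j) ways to pick which j.
By inclusion–exclusion, the number of valid placements is Σ_{j=0}^{3} (−1)^j C(3,j)·(5−j)!.
Computing: 120 − 72 + 18 − 2 = 64.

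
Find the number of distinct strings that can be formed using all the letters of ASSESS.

30

ASSESS has 6 letters with S appearing 4 times.
So there are 6! / (4!) = 30 distinguishable arrangements.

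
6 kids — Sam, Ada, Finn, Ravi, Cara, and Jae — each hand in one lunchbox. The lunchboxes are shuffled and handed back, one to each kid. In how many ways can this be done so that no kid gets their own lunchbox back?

Let Aᵢ be the assignments in which kid i gets their own lunchbox. We want the size of the complement of A₁∪…∪A_6.
By inclusion–exclusion this is Σ_{j=0}^{6} (−1)^j C(6,j)·(6−j)!.
Computing: 720 − 720 + 360 − 120 + 30 − 6 + 1 = 265.

265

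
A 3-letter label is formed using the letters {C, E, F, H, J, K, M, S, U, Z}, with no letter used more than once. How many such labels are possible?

720

With no repetition, fill the 3 letters in order: 10 choices, then 9, down to 8.
That product is 10 × 9 × 8 = 720.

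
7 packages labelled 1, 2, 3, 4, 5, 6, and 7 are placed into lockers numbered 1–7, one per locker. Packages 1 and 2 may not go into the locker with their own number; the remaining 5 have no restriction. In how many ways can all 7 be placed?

3720

Let Aᵢ (for i ∈ {1, 2}) be the placements that put package i in its forbidden locker. Any j of these fix j positions, leaving (7−j)! ways to fill the rest, and there are C(2,j) ways to pick which j.
By inclusion–exclusion, the number of valid placements is Σ_{j=0}^{2} (−1)^j C(2,j)·(7−j)!.
Computing: 5040 − 1440 + 120 = 3720.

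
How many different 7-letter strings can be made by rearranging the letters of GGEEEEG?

GGEEEEG has 7 letters with E appearing 4 times and G appearing 3 times.
Dividing 7! = 5040 by 4!·3! = 144 for the repeated letters gives 35.

35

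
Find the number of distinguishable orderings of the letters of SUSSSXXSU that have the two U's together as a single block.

Treat the 2 copies of U as a single block. The multiset to arrange is then {UU, S, S, S, S, S, X, X}, 8 items in all.
That gives (8)!/(5!·2!) = 168 arrangements.

168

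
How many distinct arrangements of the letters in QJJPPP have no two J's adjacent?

40

Total arrangements of QJJPPP: 6!/(3!·2!) = 60.
If the two J's are adjacent, glue them into one block, leaving 5 items to arrange: (5)!/(3!) = 20 ways.
Subtracting, 60 − 20 = 40 arrangements keep the J's apart.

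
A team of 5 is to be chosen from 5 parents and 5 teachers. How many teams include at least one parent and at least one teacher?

250

Total 5-person selections from all 10: C(10,5) = 252.
Selections missing a whole group: no parents → C(5,5) = 1; no teachers → C(5,5) = 1.
Both groups omitted at once is impossible, so 252 − 2 = 250.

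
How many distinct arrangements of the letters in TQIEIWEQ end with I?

1260

With the last slot taken by I, it remains to arrange the other 7 letters (TQEIWEQ).
Those 7 letters have E appearing twice and Q appearing twice, giving (7)!/(2!·2!) = 1260.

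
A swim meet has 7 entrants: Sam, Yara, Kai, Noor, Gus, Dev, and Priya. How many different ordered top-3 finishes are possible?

This is an ordered selection of 3 from 7: P(7,3).
That gives 7 × 6 × 5 = 210.

210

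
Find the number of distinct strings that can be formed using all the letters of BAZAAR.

Letter multiplicities in BAZAAR: A×3, B×1, R×1, Z×1.
So there are 6! / (3!) = 120 distinguishable arrangements.

120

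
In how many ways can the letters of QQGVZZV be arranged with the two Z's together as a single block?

180

Treat the 2 copies of Z as a single block. The multiset to arrange is then {ZZ, G, Q, Q, V, V}, 6 items in all.
That gives (6)!/(2!·2!) = 180 arrangements.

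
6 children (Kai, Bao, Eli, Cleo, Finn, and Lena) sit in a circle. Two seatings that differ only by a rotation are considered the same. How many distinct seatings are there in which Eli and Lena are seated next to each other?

Treat {Eli, Lena} as one unit (2 internal orders) and seat the resulting 5 units around the table: (4)! circular arrangements.
So 2 × (4)! = 2 × 24 = 48.

48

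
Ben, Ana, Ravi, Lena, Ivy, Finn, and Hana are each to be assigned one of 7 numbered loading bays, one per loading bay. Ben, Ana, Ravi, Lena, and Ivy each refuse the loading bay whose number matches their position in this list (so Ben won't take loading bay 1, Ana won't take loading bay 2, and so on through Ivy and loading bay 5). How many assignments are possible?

2428

Let Aᵢ (for 1 ≤ i ≤ 5) be the placements that put person i in their forbidden loading bay. Any j of these fix j positions, leaving (7−j)! ways to fill the rest, and there are C(5,j) ways to pick which j.
By inclusion–exclusion, the number of valid placements is Σ_{j=0}^{5} (−1)^j C(5,j)·(7−j)!.
Computing: 5040 − 3600 + 1200 − 240 + 30 − 2 = 2428.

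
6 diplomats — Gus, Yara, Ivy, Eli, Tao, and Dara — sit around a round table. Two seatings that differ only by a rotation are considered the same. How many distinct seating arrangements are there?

Seat Gus anywhere (absorbing the rotational symmetry), then permute the other 5: (5)! = 120.

120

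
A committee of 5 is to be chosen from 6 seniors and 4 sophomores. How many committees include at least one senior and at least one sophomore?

Unrestricted: C(10,5) = 252 ways to pick any 5 of the 10.
Subtract selections that omit an entire group: no seniors → C(4,5) = 0; no sophomores → C(6,5) = 6.
Both groups omitted at once is impossible, so 252 − 6 = 246.

246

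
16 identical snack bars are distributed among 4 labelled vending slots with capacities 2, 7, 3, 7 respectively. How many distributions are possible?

Without the upper bounds there are C(19,3) = 969 ways to split 16 among 4 vending slots.
Subtract solutions that violate a single cap (substitute x_i' = x_i − (cap_i+1)): x_1 ≥ 3 gives C(16,3) = 560; x_2 ≥ 8 gives C(11,3) = 165; x_3 ≥ 4 gives C(15,3) = 455; x_4 ≥ 8 gives C(11,3) = 165. Together 1345.
Add back pairs where two caps are both exceeded: 56 + 220 + 56 + 35 + 1 + 35 = 403.
Subtract triples: 4 + 0 + 4 + 0 = 8.
By inclusion–exclusion the count is 969 − 1345 + 403 − 8 = 19.

19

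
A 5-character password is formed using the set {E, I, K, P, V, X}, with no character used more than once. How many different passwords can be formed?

Choose and order 5 of the 6 symbols: the first character has 6 options, the next 5, and so on down to 2.
That product is 6 × 5 × 4 × 3 × 2 = 720.

720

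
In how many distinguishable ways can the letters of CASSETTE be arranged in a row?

5040

The 8 letters of CASSETTE have repeats: E appearing twice, S appearing twice, and T appearing twice.
So there are 8! / (2!·2!·2!) = 5040 distinguishable arrangements.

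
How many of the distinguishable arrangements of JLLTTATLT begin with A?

280

With the first slot taken by A, it remains to arrange the other 8 letters (JLLTTTLT).
Those 8 letters have L appearing 3 times and T appearing 4 times, giving (8)!/(4!·3!) = 280.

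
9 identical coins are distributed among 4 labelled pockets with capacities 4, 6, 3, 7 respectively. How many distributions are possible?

By stars and bars, unrestricted non-negative solutions to x_1+…+x_4 = 9 number C(9+3,3) = 220.
Subtract solutions that violate a single cap (substitute x_i' = x_i − (cap_i+1)): x_1 ≥ 5 gives C(7,3) = 35; x_2 ≥ 7 gives C(5,3) = 10; x_3 ≥ 4 gives C(8,3) = 56; x_4 ≥ 8 gives C(4,3) = 4. Together 105.
Add back pairs where two caps are both exceeded: 0 + 1 + 0 + 0 + 0 + 0 = 1.
By inclusion–exclusion the count is 220 − 105 + 1 = 116.

116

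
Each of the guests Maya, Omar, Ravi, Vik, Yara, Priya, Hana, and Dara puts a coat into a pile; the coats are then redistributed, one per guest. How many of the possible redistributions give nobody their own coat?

14833

Count assignments avoiding every fixed point. For any j of the 8 guests fixed to their own coat, the other 8−j can be arranged in (8−j)! ways.
By inclusion–exclusion this is Σ_{j=0}^{8} (−1)^j C(8,j)·(8−j)!.
Computing: 40320 − 40320 + 20160 − 6720 + 1680 − 336 + 56 − 8 + 1 = 14833.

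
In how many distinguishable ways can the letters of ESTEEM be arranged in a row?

ESTEEM has 6 letters with E appearing 3 times.
Dividing 6! = 720 by 3! = 6 for the repeated letters gives 120.

120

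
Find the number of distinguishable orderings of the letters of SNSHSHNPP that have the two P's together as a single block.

1680

Treat the 2 copies of P as a single block. The multiset to arrange is then {PP, H, H, N, N, S, S, S}, 8 items in all.
That gives (8)!/(3!·2!·2!) = 1680 arrangements.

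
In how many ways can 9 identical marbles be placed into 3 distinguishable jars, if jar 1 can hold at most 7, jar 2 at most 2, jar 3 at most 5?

Without the upper bounds there are C(11,2) = 55 ways to split 9 among 3 jars.
Subtract solutions that violate a single cap (substitute x_i' = x_i − (cap_i+1)): x_1 ≥ 8 gives C(3,2) = 3; x_2 ≥ 3 gives C(8,2) = 28; x_3 ≥ 6 gives C(5,2) = 10. Together 41.
Add back pairs where two caps are both exceeded: 0 + 0 + 1 = 1.
By inclusion–exclusion the count is 55 − 41 + 1 = 15.

15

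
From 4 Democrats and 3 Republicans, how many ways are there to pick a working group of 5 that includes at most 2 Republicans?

Split by how many Republicans are chosen (0 through 2).
Sum: C(3,0)·C(4,5) + C(3,1)·C(4,4) + C(3,2)·C(4,3) = 0 + 3 + 12 = 15.

15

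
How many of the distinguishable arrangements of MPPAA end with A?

With the last slot taken by A, it remains to arrange the other 4 letters (MPPA).
Those 4 letters have P appearing twice, giving (4)!/(2!) = 12.

12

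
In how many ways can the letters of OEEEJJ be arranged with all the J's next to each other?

20

Treat the 2 copies of J as a single block. The multiset to arrange is then {JJ, E, E, E, O}, 5 items in all.
That gives (5)!/(3!) = 20 arrangements.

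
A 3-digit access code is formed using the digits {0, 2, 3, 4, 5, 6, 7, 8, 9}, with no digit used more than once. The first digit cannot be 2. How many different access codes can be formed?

The first digit has 9−1 = 8 choices (anything except 2).
The remaining 2 digits are filled from the other 8 symbols without repetition: 8 × 7 = 56.
Total: 8 × 56 = 448.

448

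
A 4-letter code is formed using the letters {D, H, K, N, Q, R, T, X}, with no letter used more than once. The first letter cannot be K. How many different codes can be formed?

The first letter has 8−1 = 7 choices (anything except K).
The remaining 3 letters are filled from the other 7 symbols without repetition: 7 × 6 × 5 = 210.
Total: 7 × 210 = 1470.

1470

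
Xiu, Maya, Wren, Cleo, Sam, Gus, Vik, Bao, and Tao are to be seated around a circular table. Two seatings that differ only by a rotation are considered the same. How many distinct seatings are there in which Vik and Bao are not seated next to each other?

30240

All circular seatings of 9 people number (8)! = 40320.
Seatings with Vik beside Bao: treat them as a block with 2 internal orders, giving 2 × (7)! = 10080.
Subtracting, 40320 − 10080 = 30240.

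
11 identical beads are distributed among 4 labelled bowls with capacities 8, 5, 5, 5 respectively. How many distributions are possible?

186

By stars and bars, unrestricted non-negative solutions to x_1+…+x_4 = 11 number C(11+3,3) = 364.
Subtract solutions that violate a single cap (substitute x_i' = x_i − (cap_i+1)): x_1 ≥ 9 gives C(5,3) = 10; x_2 ≥ 6 gives C(8,3) = 56; x_3 ≥ 6 gives C(8,3) = 56; x_4 ≥ 6 gives C(8,3) = 56. Together 178.
No two caps can be exceeded simultaneously, so the pair terms are all 0.
By inclusion–exclusion the count is 364 − 178 + 0 = 186.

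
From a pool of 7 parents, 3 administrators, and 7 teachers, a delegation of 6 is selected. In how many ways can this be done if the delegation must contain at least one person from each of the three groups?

8967

Unrestricted: C(17,6) = 12376 ways to pick any 6 of the 17.
Selections missing a whole group: no parents → C(10,6) = 210; no administrators → C(14,6) = 3003; no teachers → C(10,6) = 210.
Add back selections omitting two groups (i.e. drawn from a single group): C(7,6) + C(3,6) + C(7,6) = 14.
By inclusion–exclusion: 12376 − 3423 + 14 = 8967.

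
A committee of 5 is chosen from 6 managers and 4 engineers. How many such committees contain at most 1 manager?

Split by how many managers are chosen (0 through 1).
Sum: C(6,0)·C(4,5) + C(6,1)·C(4,4) = 0 + 6 = 6.

6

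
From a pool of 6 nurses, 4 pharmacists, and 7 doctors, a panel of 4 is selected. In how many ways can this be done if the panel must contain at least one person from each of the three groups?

Unrestricted: C(17,4) = 2380 ways to pick any 4 of the 17.
Selections missing a whole group: no nurses → C(11,4) = 330; no pharmacists → C(13,4) = 715; no doctors → C(10,4) = 210.
Add back selections omitting two groups (i.e. drawn from a single group): C(6,4) + C(4,4) + C(7,4) = 51.
By inclusion–exclusion: 2380 − 1255 + 51 = 1176.

1176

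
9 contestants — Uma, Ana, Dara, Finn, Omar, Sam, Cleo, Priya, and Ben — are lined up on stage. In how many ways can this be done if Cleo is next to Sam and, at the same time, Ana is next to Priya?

20160

Treat {Cleo,Sam} as one block (2 orders) and {Ana,Priya} as another (2 orders).
That leaves 7 units to arrange: 2 × 2 × 7! = 4 × 5040 = 20160.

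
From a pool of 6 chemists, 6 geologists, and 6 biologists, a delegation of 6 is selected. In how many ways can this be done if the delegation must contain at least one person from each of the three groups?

15795

Unrestricted: C(18,6) = 18564 ways to pick any 6 of the 18.
Subtract selections that omit an entire group: no chemists → C(12,6) = 924; no geologists → C(12,6) = 924; no biologists → C(12,6) = 924.
Add back selections omitting two groups (i.e. drawn from a single group): C(6,6) + C(6,6) + C(6,6) = 3.
By inclusion–exclusion: 18564 − 2772 + 3 = 15795.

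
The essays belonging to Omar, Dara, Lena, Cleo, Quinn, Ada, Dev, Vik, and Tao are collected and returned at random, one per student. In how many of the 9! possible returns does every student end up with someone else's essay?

133496

Let Aᵢ be the assignments in which student i gets their own essay. We want the size of the complement of A₁∪…∪A_9.
By inclusion–exclusion this is Σ_{j=0}^{9} (−1)^j C(9,j)·(9−j)!.
Computing: 362880 − 362880 + 181440 − 60480 + 15120 − 3024 + 504 − 72 + 9 − 1 = 133496.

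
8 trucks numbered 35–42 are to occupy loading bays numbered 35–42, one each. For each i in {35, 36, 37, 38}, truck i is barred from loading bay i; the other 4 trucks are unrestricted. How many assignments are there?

Let Aᵢ (for 35 ≤ i ≤ 38) be the placements that put truck i in its forbidden loading bay. Any j of these fix j positions, leaving (8−j)! ways to fill the rest, and there are C(4,j) ways to pick which j.
By inclusion–exclusion, the number of valid placements is Σ_{j=0}^{4} (−1)^j C(4,j)·(8−j)!.
Computing: 40320 − 20160 + 4320 − 480 + 24 = 24024.

24024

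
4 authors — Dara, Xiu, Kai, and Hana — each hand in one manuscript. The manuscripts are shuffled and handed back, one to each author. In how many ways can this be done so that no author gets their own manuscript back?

This is the derangement count D_4: permutations of 4 items with no fixed point.
By inclusion–exclusion this is Σ_{j=0}^{4} (−1)^j C(4,j)·(4−j)!.
Computing: 24 − 24 + 12 − 4 + 1 = 9.

9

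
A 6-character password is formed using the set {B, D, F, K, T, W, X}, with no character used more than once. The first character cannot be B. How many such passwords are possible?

The first character has 7−1 = 6 choices (anything except B).
The remaining 5 characters are filled from the other 6 symbols without repetition: 6 × 5 × 4 × 3 × 2 = 720.
Total: 6 × 720 = 4320.

4320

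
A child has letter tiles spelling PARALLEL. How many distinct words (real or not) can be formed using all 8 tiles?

3360

PARALLEL has 8 letters with A appearing twice and L appearing 3 times.
So there are 8! / (3!·2!) = 3360 distinguishable arrangements.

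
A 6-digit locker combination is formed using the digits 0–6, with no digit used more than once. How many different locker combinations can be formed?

With no repetition, fill the 6 digits in order: 7 choices, then 6, down to 2.
That product is 7 × 6 × 5 × 4 × 3 × 2 = 5040.

5040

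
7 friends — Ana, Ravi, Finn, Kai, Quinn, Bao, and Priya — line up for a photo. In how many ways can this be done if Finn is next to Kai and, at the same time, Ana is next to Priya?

480

Treat {Finn,Kai} as one block (2 orders) and {Ana,Priya} as another (2 orders).
That leaves 5 units to arrange: 2 × 2 × 5! = 4 × 120 = 480.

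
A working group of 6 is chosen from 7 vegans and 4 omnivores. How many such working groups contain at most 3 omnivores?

Split by how many omnivores are chosen (0 through 3).
Sum: C(4,0)·C(7,6) + C(4,1)·C(7,5) + C(4,2)·C(7,4) + C(4,3)·C(7,3) = 7 + 84 + 210 + 140 = 441.

441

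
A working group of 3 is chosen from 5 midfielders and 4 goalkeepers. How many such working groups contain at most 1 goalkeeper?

Split by how many goalkeepers are chosen (0 through 1).
Sum: C(4,0)·C(5,3) + C(4,1)·C(5,2) = 10 + 40 = 50.

50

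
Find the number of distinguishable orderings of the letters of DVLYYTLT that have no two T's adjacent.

Total arrangements of DVLYYTLT: 8!/(2!·2!·2!) = 5040.
Arrangements with the T's together: treat TT as one letter, giving (7)!/(2!·2!) = 1260.
Hence 5040 − 1260 = 3780.

3780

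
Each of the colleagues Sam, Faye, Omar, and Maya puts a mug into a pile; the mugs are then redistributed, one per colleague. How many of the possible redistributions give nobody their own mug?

Count assignments avoiding every fixed point. For any j of the 4 colleagues fixed to their own mug, the other 4−j can be arranged in (4−j)! ways.
By inclusion–exclusion this is Σ_{j=0}^{4} (−1)^j C(4,j)·(4−j)!.
Computing: 24 − 24 + 12 − 4 + 1 = 9.

9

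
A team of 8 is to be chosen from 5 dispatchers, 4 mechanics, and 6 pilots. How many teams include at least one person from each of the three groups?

6216

With no constraint there are C(15,8) = 6435 possible selections.
Subtract selections that omit an entire group: no dispatchers → C(10,8) = 45; no mechanics → C(11,8) = 165; no pilots → C(9,8) = 9.
Add back selections omitting two groups (i.e. drawn from a single group): C(5,8) + C(4,8) + C(6,8) = 0.
By inclusion–exclusion: 6435 − 219 + 0 = 6216.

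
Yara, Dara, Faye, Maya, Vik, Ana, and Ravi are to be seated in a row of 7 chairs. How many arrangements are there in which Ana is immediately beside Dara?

1440

Glue Ana and Dara into one block (2 internal orders), leaving 6 units to arrange in a row.
That gives 2 × 6! = 2 × 720 = 1440.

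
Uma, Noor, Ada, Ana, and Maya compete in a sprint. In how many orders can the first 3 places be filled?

60

This is an ordered selection of 3 from 5: P(5,3).
That gives 5 × 4 × 3 = 60.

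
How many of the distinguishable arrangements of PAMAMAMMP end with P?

280

With the last slot taken by P, it remains to arrange the other 8 letters (AMAMAMMP).
Those 8 letters have A appearing 3 times and M appearing 4 times, giving (8)!/(4!·3!) = 280.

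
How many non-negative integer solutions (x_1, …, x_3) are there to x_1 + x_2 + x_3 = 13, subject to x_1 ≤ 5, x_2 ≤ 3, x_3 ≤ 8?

10

Ignoring the caps, the number of non-negative solutions to x_1+…+x_3 = 13 is C(15,2) = 105.
Subtract solutions that violate a single cap (substitute x_i' = x_i − (cap_i+1)): x_1 ≥ 6 gives C(9,2) = 36; x_2 ≥ 4 gives C(11,2) = 55; x_3 ≥ 9 gives C(6,2) = 15. Together 106.
Add back pairs where two caps are both exceeded: 10 + 0 + 1 = 11.
By inclusion–exclusion the count is 105 − 106 + 11 = 10.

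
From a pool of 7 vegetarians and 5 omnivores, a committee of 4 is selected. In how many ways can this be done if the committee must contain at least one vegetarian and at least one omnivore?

455

Total 4-person selections from all 12: C(12,4) = 495.
Selections missing a whole group: no vegetarians → C(5,4) = 5; no omnivores → C(7,4) = 35.
Both groups omitted at once is impossible, so 495 − 40 = 455.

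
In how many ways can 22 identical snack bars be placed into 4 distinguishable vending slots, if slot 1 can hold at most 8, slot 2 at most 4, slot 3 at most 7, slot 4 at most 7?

35

Ignoring the caps, the number of non-negative solutions to x_1+…+x_4 = 22 is C(25,3) = 2300.
Subtract solutions that violate a single cap (substitute x_i' = x_i − (cap_i+1)): x_1 ≥ 9 gives C(16,3) = 560; x_2 ≥ 5 gives C(20,3) = 1140; x_3 ≥ 8 gives C(17,3) = 680; x_4 ≥ 8 gives C(17,3) = 680. Together 3060.
Add back pairs where two caps are both exceeded: 165 + 56 + 56 + 220 + 220 + 84 = 801.
Subtract triples: 1 + 1 + 0 + 4 = 6.
By inclusion–exclusion the count is 2300 − 3060 + 801 − 6 = 35.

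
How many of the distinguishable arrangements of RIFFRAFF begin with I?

With the first slot taken by I, it remains to arrange the other 7 letters (RFFRAFF).
Those 7 letters have F appearing 4 times and R appearing twice, giving (7)!/(4!·2!) = 105.

105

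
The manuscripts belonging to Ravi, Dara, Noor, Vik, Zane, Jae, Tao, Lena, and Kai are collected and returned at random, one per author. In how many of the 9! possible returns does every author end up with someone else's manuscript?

Count assignments avoiding every fixed point. For any j of the 9 authors fixed to their own manuscript, the other 9−j can be arranged in (9−j)! ways.
By inclusion–exclusion this is Σ_{j=0}^{9} (−1)^j C(9,j)·(9−j)!.
Computing: 362880 − 362880 + 181440 − 60480 + 15120 − 3024 + 504 − 72 + 9 − 1 = 133496.

133496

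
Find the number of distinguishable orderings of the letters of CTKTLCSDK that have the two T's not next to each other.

35280

There are 9!/(2!·2!·2!) = 45360 arrangements of CTKTLCSDK in total.
If the two T's are adjacent, glue them into one block, leaving 8 items to arrange: (8)!/(2!·2!) = 10080 ways.
Hence 45360 − 10080 = 35280.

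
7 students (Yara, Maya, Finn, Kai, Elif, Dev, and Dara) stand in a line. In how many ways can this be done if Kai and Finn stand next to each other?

1440

Place the 5 others and the Kai-Finn pair as 6 objects in a line; the pair has 2 internal arrangements.
So the count is 2·(6)! = 1440.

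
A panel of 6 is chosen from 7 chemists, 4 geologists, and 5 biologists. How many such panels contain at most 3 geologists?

Split by how many geologists are chosen (0 through 3).
Sum: C(4,0)·C(12,6) + C(4,1)·C(12,5) + C(4,2)·C(12,4) + C(4,3)·C(12,3) = 924 + 3168 + 2970 + 880 = 7942.

7942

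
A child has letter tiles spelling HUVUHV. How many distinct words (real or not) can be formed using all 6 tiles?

Letter multiplicities in HUVUHV: H×2, U×2, V×2.
Dividing 6! = 720 by 2!·2!·2! = 8 for the repeated letters gives 90.

90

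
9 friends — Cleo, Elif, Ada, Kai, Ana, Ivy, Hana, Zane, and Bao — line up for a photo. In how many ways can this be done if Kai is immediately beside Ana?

80640

Glue Kai and Ana into one block (2 internal orders), leaving 8 units to arrange in a row.
That gives 2 × 8! = 2 × 40320 = 80640.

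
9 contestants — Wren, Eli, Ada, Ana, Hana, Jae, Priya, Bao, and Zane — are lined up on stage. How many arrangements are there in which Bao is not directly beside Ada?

282240

Of the 9! = 362880 arrangements, those with Bao and Ada adjacent number 2 × 8! = 80640 (treat the pair as a block with 2 internal orders).
Complementary counting: 362880 − 80640 = 282240.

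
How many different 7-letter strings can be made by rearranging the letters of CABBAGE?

CABBAGE has 7 letters with A appearing twice and B appearing twice.
The number of distinct arrangements is 7!/(2!·2!) = 5040/4 = 1260.

1260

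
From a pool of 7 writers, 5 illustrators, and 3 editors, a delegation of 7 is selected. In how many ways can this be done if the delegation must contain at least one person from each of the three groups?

Total 7-person selections from all 15: C(15,7) = 6435.
Selections missing a whole group: no writers → C(8,7) = 8; no illustrators → C(10,7) = 120; no editors → C(12,7) = 792.
Add back selections omitting two groups (i.e. drawn from a single group): C(7,7) + C(5,7) + C(3,7) = 1.
By inclusion–exclusion: 6435 − 920 + 1 = 5516.

5516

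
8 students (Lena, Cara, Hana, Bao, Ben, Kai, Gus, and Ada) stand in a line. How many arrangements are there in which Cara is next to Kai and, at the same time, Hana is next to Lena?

Treat {Cara,Kai} as one block (2 orders) and {Hana,Lena} as another (2 orders).
That leaves 6 units to arrange: 2 × 2 × 6! = 4 × 720 = 2880.

2880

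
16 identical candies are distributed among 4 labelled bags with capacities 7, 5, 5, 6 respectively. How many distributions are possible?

Ignoring the caps, the number of non-negative solutions to x_1+…+x_4 = 16 is C(19,3) = 969.
Subtract solutions that violate a single cap (substitute x_i' = x_i − (cap_i+1)): x_1 ≥ 8 gives C(11,3) = 165; x_2 ≥ 6 gives C(13,3) = 286; x_3 ≥ 6 gives C(13,3) = 286; x_4 ≥ 7 gives C(12,3) = 220. Together 957.
Add back pairs where two caps are both exceeded: 10 + 10 + 4 + 35 + 20 + 20 = 99.
By inclusion–exclusion the count is 969 − 957 + 99 = 111.

111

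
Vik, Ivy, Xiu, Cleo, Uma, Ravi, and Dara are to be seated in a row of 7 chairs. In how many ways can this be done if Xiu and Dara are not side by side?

Of the 7! = 5040 arrangements, those with Xiu and Dara adjacent number 2 × 6! = 1440 (treat the pair as a block with 2 internal orders).
So 5040 − 1440 = 3600 arrangements keep them apart.

3600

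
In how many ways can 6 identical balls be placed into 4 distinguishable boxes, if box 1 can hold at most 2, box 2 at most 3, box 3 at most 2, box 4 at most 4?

By stars and bars, unrestricted non-negative solutions to x_1+…+x_4 = 6 number C(6+3,3) = 84.
Subtract solutions that violate a single cap (substitute x_i' = x_i − (cap_i+1)): x_1 ≥ 3 gives C(6,3) = 20; x_2 ≥ 4 gives C(5,3) = 10; x_3 ≥ 3 gives C(6,3) = 20; x_4 ≥ 5 gives C(4,3) = 4. Together 54.
Add back pairs where two caps are both exceeded: 0 + 1 + 0 + 0 + 0 + 0 = 1.
By inclusion–exclusion the count is 84 − 54 + 1 = 31.

31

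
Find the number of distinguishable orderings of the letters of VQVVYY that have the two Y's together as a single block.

20

Treat the 2 copies of Y as a single block. The multiset to arrange is then {YY, Q, V, V, V}, 5 items in all.
That gives (5)!/(3!) = 20 arrangements.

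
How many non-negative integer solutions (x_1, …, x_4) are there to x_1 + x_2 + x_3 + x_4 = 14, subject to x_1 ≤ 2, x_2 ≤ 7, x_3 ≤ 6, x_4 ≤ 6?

83

Without the upper bounds there are C(17,3) = 680 ways to split 14 among 4 variables.
Subtract solutions that violate a single cap (substitute x_i' = x_i − (cap_i+1)): x_1 ≥ 3 gives C(14,3) = 364; x_2 ≥ 8 gives C(9,3) = 84; x_3 ≥ 7 gives C(10,3) = 120; x_4 ≥ 7 gives C(10,3) = 120. Together 688.
Add back pairs where two caps are both exceeded: 20 + 35 + 35 + 0 + 0 + 1 = 91.
By inclusion–exclusion the count is 680 − 688 + 91 = 83.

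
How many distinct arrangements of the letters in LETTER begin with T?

60

With the first slot taken by T, it remains to arrange the other 5 letters (LETER).
Those 5 letters have E appearing twice, giving (5)!/(2!) = 60.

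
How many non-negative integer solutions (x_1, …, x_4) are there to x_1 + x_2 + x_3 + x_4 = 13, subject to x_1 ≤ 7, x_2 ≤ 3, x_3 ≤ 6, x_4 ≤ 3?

64

By stars and bars, unrestricted non-negative solutions to x_1+…+x_4 = 13 number C(13+3,3) = 560.
Subtract solutions that violate a single cap (substitute x_i' = x_i − (cap_i+1)): x_1 ≥ 8 gives C(8,3) = 56; x_2 ≥ 4 gives C(12,3) = 220; x_3 ≥ 7 gives C(9,3) = 84; x_4 ≥ 4 gives C(12,3) = 220. Together 580.
Add back pairs where two caps are both exceeded: 4 + 0 + 4 + 10 + 56 + 10 = 84.
By inclusion–exclusion the count is 560 − 580 + 84 = 64.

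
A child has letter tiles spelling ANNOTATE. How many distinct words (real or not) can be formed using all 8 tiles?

ANNOTATE has 8 letters with A appearing twice, N appearing twice, and T appearing twice.
Dividing 8! = 40320 by 2!·2!·2! = 8 for the repeated letters gives 5040.

5040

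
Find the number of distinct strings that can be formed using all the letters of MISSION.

MISSION has 7 letters with I appearing twice and S appearing twice.
So there are 7! / (2!·2!) = 1260 distinguishable arrangements.

1260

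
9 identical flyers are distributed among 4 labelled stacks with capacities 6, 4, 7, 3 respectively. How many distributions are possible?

116

By stars and bars, unrestricted non-negative solutions to x_1+…+x_4 = 9 number C(9+3,3) = 220.
Subtract solutions that violate a single cap (substitute x_i' = x_i − (cap_i+1)): x_1 ≥ 7 gives C(5,3) = 10; x_2 ≥ 5 gives C(7,3) = 35; x_3 ≥ 8 gives C(4,3) = 4; x_4 ≥ 4 gives C(8,3) = 56. Together 105.
Add back pairs where two caps are both exceeded: 0 + 0 + 0 + 0 + 1 + 0 = 1.
By inclusion–exclusion the count is 220 − 105 + 1 = 116.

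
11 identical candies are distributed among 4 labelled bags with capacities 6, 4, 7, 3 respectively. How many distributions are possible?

116

Without the upper bounds there are C(14,3) = 364 ways to split 11 among 4 bags.
Subtract solutions that violate a single cap (substitute x_i' = x_i − (cap_i+1)): x_1 ≥ 7 gives C(7,3) = 35; x_2 ≥ 5 gives C(9,3) = 84; x_3 ≥ 8 gives C(6,3) = 20; x_4 ≥ 4 gives C(10,3) = 120. Together 259.
Add back pairs where two caps are both exceeded: 0 + 0 + 1 + 0 + 10 + 0 = 11.
By inclusion–exclusion the count is 364 − 259 + 11 = 116.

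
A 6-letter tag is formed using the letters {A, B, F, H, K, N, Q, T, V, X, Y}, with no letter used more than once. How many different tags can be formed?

332640

Choose and order 6 of the 11 symbols: the first letter has 11 options, the next 10, and so on down to 6.
That product is 11 × 10 × 9 × 8 × 7 × 6 = 332640.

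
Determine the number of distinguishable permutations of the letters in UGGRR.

30

Letter multiplicities in UGGRR: G×2, R×2, U×1.
So there are 5! / (2!·2!) = 30 distinguishable arrangements.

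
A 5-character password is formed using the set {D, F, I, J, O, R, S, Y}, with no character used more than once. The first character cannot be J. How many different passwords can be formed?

5880

The first character has 8−1 = 7 choices (anything except J).
The remaining 4 characters are filled from the other 7 symbols without repetition: 7 × 6 × 5 × 4 = 840.
Total: 7 × 840 = 5880.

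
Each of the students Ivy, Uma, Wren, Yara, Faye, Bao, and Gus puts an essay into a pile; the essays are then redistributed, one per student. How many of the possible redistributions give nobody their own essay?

This is the derangement count D_7: permutations of 7 items with no fixed point.
By inclusion–exclusion this is Σ_{j=0}^{7} (−1)^j C(7,j)·(7−j)!.
Computing: 5040 − 5040 + 2520 − 840 + 210 − 42 + 7 − 1 = 1854.

1854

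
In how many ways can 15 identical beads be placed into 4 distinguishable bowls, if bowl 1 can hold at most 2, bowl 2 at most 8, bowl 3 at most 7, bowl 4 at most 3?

Without the upper bounds there are C(18,3) = 816 ways to split 15 among 4 bowls.
Subtract solutions that violate a single cap (substitute x_i' = x_i − (cap_i+1)): x_1 ≥ 3 gives C(15,3) = 455; x_2 ≥ 9 gives C(9,3) = 84; x_3 ≥ 8 gives C(10,3) = 120; x_4 ≥ 4 gives C(14,3) = 364. Together 1023.
Add back pairs where two caps are both exceeded: 20 + 35 + 165 + 0 + 10 + 20 = 250.
Subtract triples: 0 + 0 + 1 + 0 = 1.
By inclusion–exclusion the count is 816 − 1023 + 250 − 1 = 42.

42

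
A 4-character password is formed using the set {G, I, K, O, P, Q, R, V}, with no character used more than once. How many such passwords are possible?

1680

With no repetition, fill the 4 characters in order: 8 choices, then 7, down to 5.
8 × 7 × 6 × 5 = 1680.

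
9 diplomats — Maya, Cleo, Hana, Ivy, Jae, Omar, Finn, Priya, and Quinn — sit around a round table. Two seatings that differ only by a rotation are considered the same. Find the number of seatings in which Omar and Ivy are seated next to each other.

10080

Treat {Omar, Ivy} as one unit (2 internal orders) and seat the resulting 8 units around the table: (7)! circular arrangements.
So 2 × (7)! = 2 × 5040 = 10080.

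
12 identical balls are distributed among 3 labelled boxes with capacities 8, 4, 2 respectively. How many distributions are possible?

Ignoring the caps, the number of non-negative solutions to x_1+…+x_3 = 12 is C(14,2) = 91.
Subtract solutions that violate a single cap (substitute x_i' = x_i − (cap_i+1)): x_1 ≥ 9 gives C(5,2) = 10; x_2 ≥ 5 gives C(9,2) = 36; x_3 ≥ 3 gives C(11,2) = 55. Together 101.
Add back pairs where two caps are both exceeded: 0 + 1 + 15 = 16.
By inclusion–exclusion the count is 91 − 101 + 16 = 6.

6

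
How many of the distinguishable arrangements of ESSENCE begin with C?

60

With the first slot taken by C, it remains to arrange the other 6 letters (ESSENE).
Those 6 letters have E appearing 3 times and S appearing twice, giving (6)!/(3!·2!) = 60.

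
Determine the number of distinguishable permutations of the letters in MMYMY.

10

MMYMY has 5 letters with M appearing 3 times and Y appearing twice.
Dividing 5! = 120 by 3!·2! = 12 for the repeated letters gives 10.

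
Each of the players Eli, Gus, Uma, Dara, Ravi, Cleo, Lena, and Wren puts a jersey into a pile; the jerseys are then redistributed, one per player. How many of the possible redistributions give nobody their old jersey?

Let Aᵢ be the assignments in which player i gets their old jersey. We want the size of the complement of A₁∪…∪A_8.
By inclusion–exclusion this is Σ_{j=0}^{8} (−1)^j C(8,j)·(8−j)!.
Computing: 40320 − 40320 + 20160 − 6720 + 1680 − 336 + 56 − 8 + 1 = 14833.

14833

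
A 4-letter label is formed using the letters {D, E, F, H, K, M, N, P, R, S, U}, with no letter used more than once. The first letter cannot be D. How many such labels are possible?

7200

The first letter has 11−1 = 10 choices (anything except D).
The remaining 3 letters are filled from the other 10 symbols without repetition: 10 × 9 × 8 = 720.
Total: 10 × 720 = 7200.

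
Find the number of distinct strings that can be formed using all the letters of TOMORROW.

3360

The 8 letters of TOMORROW have repeats: O appearing 3 times and R appearing twice.
Dividing 8! = 40320 by 3!·2! = 12 for the repeated letters gives 3360.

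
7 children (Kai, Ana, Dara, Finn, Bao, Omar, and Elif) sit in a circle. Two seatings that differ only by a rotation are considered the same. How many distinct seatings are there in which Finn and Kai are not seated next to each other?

480

All circular seatings of 7 people number (6)! = 720.
Those with Finn next to Kai: fuse the pair into one unit and seat 6 units around a circle — 2·(5)! = 240.
Subtracting, 720 − 240 = 480.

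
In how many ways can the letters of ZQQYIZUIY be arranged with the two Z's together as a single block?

Treat the 2 copies of Z as a single block. The multiset to arrange is then {ZZ, I, I, Q, Q, U, Y, Y}, 8 items in all.
That gives (8)!/(2!·2!·2!) = 5040 arrangements.

5040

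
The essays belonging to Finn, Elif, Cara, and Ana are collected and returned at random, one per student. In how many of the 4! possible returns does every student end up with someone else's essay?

9

Let Aᵢ be the assignments in which student i gets their own essay. We want the size of the complement of A₁∪…∪A_4.
By inclusion–exclusion this is Σ_{j=0}^{4} (−1)^j C(4,j)·(4−j)!.
Computing: 24 − 24 + 12 − 4 + 1 = 9.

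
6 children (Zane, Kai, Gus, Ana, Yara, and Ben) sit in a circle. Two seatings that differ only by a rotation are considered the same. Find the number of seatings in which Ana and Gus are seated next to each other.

48

Treat {Ana, Gus} as one unit (2 internal orders) and seat the resulting 5 units around the table: (4)! circular arrangements.
So 2 × (4)! = 2 × 24 = 48.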